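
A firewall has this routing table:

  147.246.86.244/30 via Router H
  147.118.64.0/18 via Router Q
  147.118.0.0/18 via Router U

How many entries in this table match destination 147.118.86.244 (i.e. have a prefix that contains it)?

Prefixes containing 147.118.86.244:
  147.118.64.0/18 (147.118.64.0 - 147.118.127.255)
Total matching entries: 1.

1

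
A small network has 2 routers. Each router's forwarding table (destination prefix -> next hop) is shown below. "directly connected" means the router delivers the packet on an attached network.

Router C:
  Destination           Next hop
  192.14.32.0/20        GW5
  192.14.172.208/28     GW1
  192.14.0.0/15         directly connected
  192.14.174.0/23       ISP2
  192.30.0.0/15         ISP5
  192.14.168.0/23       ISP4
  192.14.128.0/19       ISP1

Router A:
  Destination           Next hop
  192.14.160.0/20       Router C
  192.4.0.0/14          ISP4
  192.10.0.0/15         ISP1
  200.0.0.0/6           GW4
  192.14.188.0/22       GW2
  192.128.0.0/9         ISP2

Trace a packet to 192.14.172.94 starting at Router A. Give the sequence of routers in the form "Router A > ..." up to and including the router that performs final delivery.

Router A > Router C

At Router A: longest match for 192.14.172.94 is 192.14.160.0/20 -> Router C
At Router C: longest match for 192.14.172.94 is 192.14.0.0/15 -> directly connected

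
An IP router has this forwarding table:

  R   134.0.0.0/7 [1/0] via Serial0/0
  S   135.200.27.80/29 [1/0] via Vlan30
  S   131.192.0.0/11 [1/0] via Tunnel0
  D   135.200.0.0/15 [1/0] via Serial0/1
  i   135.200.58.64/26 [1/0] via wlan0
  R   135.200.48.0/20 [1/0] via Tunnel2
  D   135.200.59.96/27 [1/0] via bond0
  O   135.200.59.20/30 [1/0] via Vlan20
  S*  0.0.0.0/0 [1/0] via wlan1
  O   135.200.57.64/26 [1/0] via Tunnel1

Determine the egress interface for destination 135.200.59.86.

Tunnel2

Routes whose prefix contains 135.200.59.86:
  0.0.0.0/0 (default, matches everything) -> wlan1
  134.0.0.0/7 (134.0.0.0 - 135.255.255.255) -> Serial0/0
  135.200.0.0/15 (135.200.0.0 - 135.201.255.255) -> Serial0/1
  135.200.48.0/20 (135.200.48.0 - 135.200.63.255) -> Tunnel2
More-specific entries that do NOT match:
  135.200.59.20/30 (135.200.59.20 - 135.200.59.23) does not contain 135.200.59.86
  135.200.27.80/29 (135.200.27.80 - 135.200.27.87) does not contain 135.200.59.86
  135.200.59.96/27 (135.200.59.96 - 135.200.59.127) does not contain 135.200.59.86
  135.200.58.64/26 (135.200.58.64 - 135.200.58.127) does not contain 135.200.59.86
  135.200.57.64/26 (135.200.57.64 - 135.200.57.127) does not contain 135.200.59.86
Longest matching prefix is /20 -> interface Tunnel2.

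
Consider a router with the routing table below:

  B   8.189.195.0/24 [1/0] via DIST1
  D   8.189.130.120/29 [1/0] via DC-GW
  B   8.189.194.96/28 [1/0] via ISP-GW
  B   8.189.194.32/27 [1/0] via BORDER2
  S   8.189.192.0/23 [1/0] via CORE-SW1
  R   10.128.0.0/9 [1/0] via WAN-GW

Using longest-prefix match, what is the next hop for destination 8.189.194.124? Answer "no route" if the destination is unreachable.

No entry's prefix contains 8.189.194.124; there is no default route.

no route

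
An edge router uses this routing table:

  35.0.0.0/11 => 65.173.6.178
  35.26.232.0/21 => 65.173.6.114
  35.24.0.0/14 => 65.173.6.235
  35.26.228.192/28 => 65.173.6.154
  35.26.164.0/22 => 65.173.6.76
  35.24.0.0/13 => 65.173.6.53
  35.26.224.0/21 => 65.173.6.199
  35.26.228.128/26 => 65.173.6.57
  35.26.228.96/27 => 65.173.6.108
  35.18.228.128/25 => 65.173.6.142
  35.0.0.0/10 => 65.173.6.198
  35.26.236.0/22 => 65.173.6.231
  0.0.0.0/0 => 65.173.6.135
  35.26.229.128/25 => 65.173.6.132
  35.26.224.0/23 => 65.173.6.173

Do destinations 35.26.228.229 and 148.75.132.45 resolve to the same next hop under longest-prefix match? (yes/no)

no

35.26.228.229: longest match 35.26.224.0/21 -> 65.173.6.199
148.75.132.45: longest match 0.0.0.0/0 -> 65.173.6.135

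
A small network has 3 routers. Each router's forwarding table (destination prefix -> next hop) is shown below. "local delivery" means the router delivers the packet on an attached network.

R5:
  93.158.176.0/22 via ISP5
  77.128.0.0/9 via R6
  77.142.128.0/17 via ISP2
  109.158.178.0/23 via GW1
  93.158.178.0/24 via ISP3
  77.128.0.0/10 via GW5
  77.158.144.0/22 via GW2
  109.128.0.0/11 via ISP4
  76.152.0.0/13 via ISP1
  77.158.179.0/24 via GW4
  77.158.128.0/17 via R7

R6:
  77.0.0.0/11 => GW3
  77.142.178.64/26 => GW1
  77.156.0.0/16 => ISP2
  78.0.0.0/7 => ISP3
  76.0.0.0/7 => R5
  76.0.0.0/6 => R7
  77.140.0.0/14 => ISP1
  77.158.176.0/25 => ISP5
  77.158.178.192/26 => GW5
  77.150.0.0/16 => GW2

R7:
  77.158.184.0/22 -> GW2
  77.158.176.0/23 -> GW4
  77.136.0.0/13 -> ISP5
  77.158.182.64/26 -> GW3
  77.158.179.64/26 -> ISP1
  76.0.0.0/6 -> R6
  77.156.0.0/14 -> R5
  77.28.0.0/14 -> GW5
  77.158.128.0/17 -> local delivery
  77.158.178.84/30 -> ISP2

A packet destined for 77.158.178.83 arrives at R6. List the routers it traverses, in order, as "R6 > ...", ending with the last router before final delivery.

At R6: longest match for 77.158.178.83 is 76.0.0.0/7 -> R5
At R5: longest match for 77.158.178.83 is 77.158.128.0/17 -> R7
At R7: longest match for 77.158.178.83 is 77.158.128.0/17 -> local delivery

R6 > R5 > R7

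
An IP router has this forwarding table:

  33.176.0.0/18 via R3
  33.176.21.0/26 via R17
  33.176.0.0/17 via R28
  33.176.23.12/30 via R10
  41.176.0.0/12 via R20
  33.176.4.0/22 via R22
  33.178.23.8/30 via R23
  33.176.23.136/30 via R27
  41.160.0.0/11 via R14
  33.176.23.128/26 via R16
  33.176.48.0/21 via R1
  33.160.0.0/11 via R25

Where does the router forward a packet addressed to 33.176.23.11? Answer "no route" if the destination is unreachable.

R3

Routes whose prefix contains 33.176.23.11:
  33.160.0.0/11 (33.160.0.0 - 33.191.255.255) -> R25
  33.176.0.0/17 (33.176.0.0 - 33.176.127.255) -> R28
  33.176.0.0/18 (33.176.0.0 - 33.176.63.255) -> R3
More-specific entries that do NOT match:
  33.176.23.12/30 (33.176.23.12 - 33.176.23.15) does not contain 33.176.23.11
  33.178.23.8/30 (33.178.23.8 - 33.178.23.11) does not contain 33.176.23.11
  33.176.23.136/30 (33.176.23.136 - 33.176.23.139) does not contain 33.176.23.11
  33.176.21.0/26 (33.176.21.0 - 33.176.21.63) does not contain 33.176.23.11
  33.176.23.128/26 (33.176.23.128 - 33.176.23.191) does not contain 33.176.23.11
  33.176.4.0/22 (33.176.4.0 - 33.176.7.255) does not contain 33.176.23.11
  33.176.48.0/21 (33.176.48.0 - 33.176.55.255) does not contain 33.176.23.11
Longest matching prefix is /18 -> next hop R3.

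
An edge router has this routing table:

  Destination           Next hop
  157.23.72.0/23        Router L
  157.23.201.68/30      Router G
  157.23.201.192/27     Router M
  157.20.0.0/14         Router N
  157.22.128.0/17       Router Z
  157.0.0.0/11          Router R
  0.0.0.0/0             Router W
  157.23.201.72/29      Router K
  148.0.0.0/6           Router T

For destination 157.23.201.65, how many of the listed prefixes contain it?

Prefixes containing 157.23.201.65:
  0.0.0.0/0 (default, matches everything)
  157.0.0.0/11 (157.0.0.0 - 157.31.255.255)
  157.20.0.0/14 (157.20.0.0 - 157.23.255.255)
Total matching entries: 3.

3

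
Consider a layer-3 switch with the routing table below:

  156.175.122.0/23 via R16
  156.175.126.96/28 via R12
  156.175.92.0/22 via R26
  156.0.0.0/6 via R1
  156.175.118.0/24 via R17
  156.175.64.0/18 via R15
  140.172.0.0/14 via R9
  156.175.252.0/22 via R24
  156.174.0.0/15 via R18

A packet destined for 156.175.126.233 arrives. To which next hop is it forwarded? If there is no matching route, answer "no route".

Routes whose prefix contains 156.175.126.233:
  156.0.0.0/6 (156.0.0.0 - 159.255.255.255) -> R1
  156.174.0.0/15 (156.174.0.0 - 156.175.255.255) -> R18
  156.175.64.0/18 (156.175.64.0 - 156.175.127.255) -> R15
More-specific entries that do NOT match:
  156.175.126.96/28 (156.175.126.96 - 156.175.126.111) does not contain 156.175.126.233
  156.175.118.0/24 (156.175.118.0 - 156.175.118.255) does not contain 156.175.126.233
  156.175.122.0/23 (156.175.122.0 - 156.175.123.255) does not contain 156.175.126.233
  156.175.92.0/22 (156.175.92.0 - 156.175.95.255) does not contain 156.175.126.233
  156.175.252.0/22 (156.175.252.0 - 156.175.255.255) does not contain 156.175.126.233
Longest matching prefix is /18 -> next hop R15.

R15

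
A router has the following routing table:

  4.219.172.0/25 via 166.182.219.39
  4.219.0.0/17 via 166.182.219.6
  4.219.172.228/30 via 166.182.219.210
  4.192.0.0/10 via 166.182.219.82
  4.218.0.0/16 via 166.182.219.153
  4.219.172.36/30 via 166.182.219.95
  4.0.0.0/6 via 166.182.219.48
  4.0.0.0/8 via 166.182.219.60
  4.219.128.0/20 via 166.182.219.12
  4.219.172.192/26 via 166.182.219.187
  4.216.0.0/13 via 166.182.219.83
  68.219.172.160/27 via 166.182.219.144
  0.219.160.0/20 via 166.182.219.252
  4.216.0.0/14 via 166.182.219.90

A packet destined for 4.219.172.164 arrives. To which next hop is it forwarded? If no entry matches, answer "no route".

Routes whose prefix contains 4.219.172.164:
  4.0.0.0/6 (4.0.0.0 - 7.255.255.255) -> 166.182.219.48
  4.0.0.0/8 (4.0.0.0 - 4.255.255.255) -> 166.182.219.60
  4.192.0.0/10 (4.192.0.0 - 4.255.255.255) -> 166.182.219.82
  4.216.0.0/13 (4.216.0.0 - 4.223.255.255) -> 166.182.219.83
  4.216.0.0/14 (4.216.0.0 - 4.219.255.255) -> 166.182.219.90
More-specific entries that do NOT match:
  4.219.172.228/30 (4.219.172.228 - 4.219.172.231) does not contain 4.219.172.164
  4.219.172.36/30 (4.219.172.36 - 4.219.172.39) does not contain 4.219.172.164
  68.219.172.160/27 (68.219.172.160 - 68.219.172.191) does not contain 4.219.172.164
  4.219.172.192/26 (4.219.172.192 - 4.219.172.255) does not contain 4.219.172.164
  4.219.172.0/25 (4.219.172.0 - 4.219.172.127) does not contain 4.219.172.164
  4.219.128.0/20 (4.219.128.0 - 4.219.143.255) does not contain 4.219.172.164
  0.219.160.0/20 (0.219.160.0 - 0.219.175.255) does not contain 4.219.172.164
  4.219.0.0/17 (4.219.0.0 - 4.219.127.255) does not contain 4.219.172.164
  4.218.0.0/16 (4.218.0.0 - 4.218.255.255) does not contain 4.219.172.164
Longest matching prefix is /14 -> next hop 166.182.219.90.

166.182.219.90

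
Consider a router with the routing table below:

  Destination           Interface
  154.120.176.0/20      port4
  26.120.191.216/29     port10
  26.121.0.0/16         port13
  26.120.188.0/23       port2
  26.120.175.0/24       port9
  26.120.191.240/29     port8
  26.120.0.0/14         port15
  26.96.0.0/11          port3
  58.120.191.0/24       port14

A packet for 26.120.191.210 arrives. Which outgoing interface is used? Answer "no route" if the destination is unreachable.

port15

Routes whose prefix contains 26.120.191.210:
  26.96.0.0/11 (26.96.0.0 - 26.127.255.255) -> port3
  26.120.0.0/14 (26.120.0.0 - 26.123.255.255) -> port15
More-specific entries that do NOT match:
  26.120.191.216/29 (26.120.191.216 - 26.120.191.223) does not contain 26.120.191.210
  26.120.191.240/29 (26.120.191.240 - 26.120.191.247) does not contain 26.120.191.210
  26.120.175.0/24 (26.120.175.0 - 26.120.175.255) does not contain 26.120.191.210
  58.120.191.0/24 (58.120.191.0 - 58.120.191.255) does not contain 26.120.191.210
  26.120.188.0/23 (26.120.188.0 - 26.120.189.255) does not contain 26.120.191.210
  154.120.176.0/20 (154.120.176.0 - 154.120.191.255) does not contain 26.120.191.210
  26.121.0.0/16 (26.121.0.0 - 26.121.255.255) does not contain 26.120.191.210
Longest matching prefix is /14 -> interface port15.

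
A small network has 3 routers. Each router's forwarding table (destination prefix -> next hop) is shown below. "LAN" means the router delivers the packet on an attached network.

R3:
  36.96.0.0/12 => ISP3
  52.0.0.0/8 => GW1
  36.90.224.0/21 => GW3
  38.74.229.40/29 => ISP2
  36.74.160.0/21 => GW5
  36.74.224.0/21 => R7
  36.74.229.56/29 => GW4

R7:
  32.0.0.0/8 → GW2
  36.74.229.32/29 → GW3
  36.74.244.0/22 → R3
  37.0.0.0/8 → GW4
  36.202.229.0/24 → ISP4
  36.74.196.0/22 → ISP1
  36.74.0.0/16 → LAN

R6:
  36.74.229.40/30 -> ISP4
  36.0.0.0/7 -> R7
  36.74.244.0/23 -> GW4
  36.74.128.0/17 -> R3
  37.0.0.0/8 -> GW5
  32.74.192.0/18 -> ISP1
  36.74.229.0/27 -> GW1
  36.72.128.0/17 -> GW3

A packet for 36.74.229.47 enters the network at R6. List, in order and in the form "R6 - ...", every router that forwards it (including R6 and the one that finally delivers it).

At R6: longest match for 36.74.229.47 is 36.74.128.0/17 -> R3
At R3: longest match for 36.74.229.47 is 36.74.224.0/21 -> R7
At R7: longest match for 36.74.229.47 is 36.74.0.0/16 -> LAN

R6 - R3 - R7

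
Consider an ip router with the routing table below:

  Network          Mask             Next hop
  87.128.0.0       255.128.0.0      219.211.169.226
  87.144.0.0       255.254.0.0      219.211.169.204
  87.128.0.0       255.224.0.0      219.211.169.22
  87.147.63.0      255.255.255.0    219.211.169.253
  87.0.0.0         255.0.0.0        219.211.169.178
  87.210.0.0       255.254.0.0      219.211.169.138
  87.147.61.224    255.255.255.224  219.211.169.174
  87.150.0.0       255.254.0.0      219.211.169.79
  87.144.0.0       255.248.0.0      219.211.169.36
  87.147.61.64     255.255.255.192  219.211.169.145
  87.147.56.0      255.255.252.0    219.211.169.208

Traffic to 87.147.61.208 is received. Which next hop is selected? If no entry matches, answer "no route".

219.211.169.36

Routes whose prefix contains 87.147.61.208:
  87.0.0.0/8 (87.0.0.0 - 87.255.255.255) -> 219.211.169.178
  87.128.0.0/9 (87.128.0.0 - 87.255.255.255) -> 219.211.169.226
  87.128.0.0/11 (87.128.0.0 - 87.159.255.255) -> 219.211.169.22
  87.144.0.0/13 (87.144.0.0 - 87.151.255.255) -> 219.211.169.36
More-specific entries that do NOT match:
  87.147.61.224/27 (87.147.61.224 - 87.147.61.255) does not contain 87.147.61.208
  87.147.61.64/26 (87.147.61.64 - 87.147.61.127) does not contain 87.147.61.208
  87.147.63.0/24 (87.147.63.0 - 87.147.63.255) does not contain 87.147.61.208
  87.147.56.0/22 (87.147.56.0 - 87.147.59.255) does not contain 87.147.61.208
  87.144.0.0/15 (87.144.0.0 - 87.145.255.255) does not contain 87.147.61.208
  87.210.0.0/15 (87.210.0.0 - 87.211.255.255) does not contain 87.147.61.208
  87.150.0.0/15 (87.150.0.0 - 87.151.255.255) does not contain 87.147.61.208
Longest matching prefix is /13 -> next hop 219.211.169.36.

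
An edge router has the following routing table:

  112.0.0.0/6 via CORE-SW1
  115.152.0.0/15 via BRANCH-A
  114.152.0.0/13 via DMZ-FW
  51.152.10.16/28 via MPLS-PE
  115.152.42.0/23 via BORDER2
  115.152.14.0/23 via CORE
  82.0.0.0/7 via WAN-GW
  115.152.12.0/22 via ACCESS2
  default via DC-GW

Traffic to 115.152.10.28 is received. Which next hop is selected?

Routes whose prefix contains 115.152.10.28:
  0.0.0.0/0 (default, matches everything) -> DC-GW
  112.0.0.0/6 (112.0.0.0 - 115.255.255.255) -> CORE-SW1
  115.152.0.0/15 (115.152.0.0 - 115.153.255.255) -> BRANCH-A
More-specific entries that do NOT match:
  51.152.10.16/28 (51.152.10.16 - 51.152.10.31) does not contain 115.152.10.28
  115.152.42.0/23 (115.152.42.0 - 115.152.43.255) does not contain 115.152.10.28
  115.152.14.0/23 (115.152.14.0 - 115.152.15.255) does not contain 115.152.10.28
  115.152.12.0/22 (115.152.12.0 - 115.152.15.255) does not contain 115.152.10.28
Longest matching prefix is /15 -> next hop BRANCH-A.

BRANCH-A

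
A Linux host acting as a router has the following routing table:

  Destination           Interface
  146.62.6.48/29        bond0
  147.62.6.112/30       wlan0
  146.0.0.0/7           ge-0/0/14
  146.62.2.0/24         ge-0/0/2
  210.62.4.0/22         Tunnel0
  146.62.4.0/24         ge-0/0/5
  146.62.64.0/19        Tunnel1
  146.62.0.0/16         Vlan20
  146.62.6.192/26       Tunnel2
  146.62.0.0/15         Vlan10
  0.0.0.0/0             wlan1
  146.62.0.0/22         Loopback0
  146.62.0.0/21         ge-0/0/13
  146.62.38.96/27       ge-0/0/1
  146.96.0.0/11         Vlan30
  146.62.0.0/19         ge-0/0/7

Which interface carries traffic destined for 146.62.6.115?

Routes whose prefix contains 146.62.6.115:
  0.0.0.0/0 (default, matches everything) -> wlan1
  146.0.0.0/7 (146.0.0.0 - 147.255.255.255) -> ge-0/0/14
  146.62.0.0/15 (146.62.0.0 - 146.63.255.255) -> Vlan10
  146.62.0.0/16 (146.62.0.0 - 146.62.255.255) -> Vlan20
  146.62.0.0/19 (146.62.0.0 - 146.62.31.255) -> ge-0/0/7
  146.62.0.0/21 (146.62.0.0 - 146.62.7.255) -> ge-0/0/13
More-specific entries that do NOT match:
  147.62.6.112/30 (147.62.6.112 - 147.62.6.115) does not contain 146.62.6.115
  146.62.6.48/29 (146.62.6.48 - 146.62.6.55) does not contain 146.62.6.115
  146.62.38.96/27 (146.62.38.96 - 146.62.38.127) does not contain 146.62.6.115
  146.62.6.192/26 (146.62.6.192 - 146.62.6.255) does not contain 146.62.6.115
  146.62.2.0/24 (146.62.2.0 - 146.62.2.255) does not contain 146.62.6.115
  146.62.4.0/24 (146.62.4.0 - 146.62.4.255) does not contain 146.62.6.115
  210.62.4.0/22 (210.62.4.0 - 210.62.7.255) does not contain 146.62.6.115
  146.62.0.0/22 (146.62.0.0 - 146.62.3.255) does not contain 146.62.6.115
Longest matching prefix is /21 -> interface ge-0/0/13.

ge-0/0/13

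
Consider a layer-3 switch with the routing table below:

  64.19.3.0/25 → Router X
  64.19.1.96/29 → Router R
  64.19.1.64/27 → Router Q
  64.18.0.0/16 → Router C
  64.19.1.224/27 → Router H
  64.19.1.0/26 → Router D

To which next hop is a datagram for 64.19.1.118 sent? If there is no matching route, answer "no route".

no route

No entry's prefix contains 64.19.1.118; there is no default route.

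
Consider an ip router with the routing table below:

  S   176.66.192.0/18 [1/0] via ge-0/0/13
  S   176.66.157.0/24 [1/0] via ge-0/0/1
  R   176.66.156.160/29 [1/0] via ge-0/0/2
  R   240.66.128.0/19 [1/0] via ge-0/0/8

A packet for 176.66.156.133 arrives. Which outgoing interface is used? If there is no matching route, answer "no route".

No entry's prefix contains 176.66.156.133; there is no default route.

no route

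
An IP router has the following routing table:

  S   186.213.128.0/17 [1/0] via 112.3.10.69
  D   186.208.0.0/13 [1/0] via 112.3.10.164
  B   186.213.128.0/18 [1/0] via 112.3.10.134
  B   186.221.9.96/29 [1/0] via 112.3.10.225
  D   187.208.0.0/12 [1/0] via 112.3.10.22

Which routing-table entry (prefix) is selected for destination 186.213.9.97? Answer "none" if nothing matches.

186.208.0.0/13

Entries matching 186.213.9.97:
  186.208.0.0/13 (186.208.0.0 - 186.215.255.255)
Most specific is 186.208.0.0/13.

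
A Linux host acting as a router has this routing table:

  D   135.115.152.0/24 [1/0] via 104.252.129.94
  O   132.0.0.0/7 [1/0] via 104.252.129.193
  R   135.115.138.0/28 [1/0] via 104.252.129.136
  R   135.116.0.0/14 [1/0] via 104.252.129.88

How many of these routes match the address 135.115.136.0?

No listed prefix contains 135.115.136.0.
Total matching entries: 0.

0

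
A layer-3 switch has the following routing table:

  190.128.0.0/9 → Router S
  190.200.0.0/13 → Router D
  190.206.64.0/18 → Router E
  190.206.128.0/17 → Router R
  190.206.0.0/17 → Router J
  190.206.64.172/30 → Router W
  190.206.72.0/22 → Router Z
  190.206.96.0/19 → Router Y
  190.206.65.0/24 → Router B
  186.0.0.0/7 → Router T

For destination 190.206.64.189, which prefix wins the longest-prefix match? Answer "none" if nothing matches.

190.206.64.0/18

Entries matching 190.206.64.189:
  190.128.0.0/9 (190.128.0.0 - 190.255.255.255)
  190.200.0.0/13 (190.200.0.0 - 190.207.255.255)
  190.206.0.0/17 (190.206.0.0 - 190.206.127.255)
  190.206.64.0/18 (190.206.64.0 - 190.206.127.255)
Most specific is 190.206.64.0/18.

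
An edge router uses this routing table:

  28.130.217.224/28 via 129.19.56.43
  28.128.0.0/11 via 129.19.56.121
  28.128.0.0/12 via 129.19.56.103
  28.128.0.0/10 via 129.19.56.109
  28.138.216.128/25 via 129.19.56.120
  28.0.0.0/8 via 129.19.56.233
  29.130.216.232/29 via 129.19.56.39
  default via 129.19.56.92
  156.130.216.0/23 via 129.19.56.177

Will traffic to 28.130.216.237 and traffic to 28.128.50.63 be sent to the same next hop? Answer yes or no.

28.130.216.237: longest match 28.128.0.0/12 -> 129.19.56.103
28.128.50.63: longest match 28.128.0.0/12 -> 129.19.56.103

yes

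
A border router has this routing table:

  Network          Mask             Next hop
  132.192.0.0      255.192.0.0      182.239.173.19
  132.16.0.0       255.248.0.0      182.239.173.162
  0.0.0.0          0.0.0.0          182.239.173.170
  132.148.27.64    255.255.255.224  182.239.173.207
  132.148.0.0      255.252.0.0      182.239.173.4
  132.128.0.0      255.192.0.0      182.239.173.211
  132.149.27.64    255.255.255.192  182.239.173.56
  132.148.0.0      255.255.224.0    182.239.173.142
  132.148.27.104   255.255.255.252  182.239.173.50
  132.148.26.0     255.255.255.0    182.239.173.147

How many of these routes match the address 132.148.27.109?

Prefixes containing 132.148.27.109:
  0.0.0.0/0 (default, matches everything)
  132.128.0.0/10 (132.128.0.0 - 132.191.255.255)
  132.148.0.0/14 (132.148.0.0 - 132.151.255.255)
  132.148.0.0/19 (132.148.0.0 - 132.148.31.255)
Total matching entries: 4.

4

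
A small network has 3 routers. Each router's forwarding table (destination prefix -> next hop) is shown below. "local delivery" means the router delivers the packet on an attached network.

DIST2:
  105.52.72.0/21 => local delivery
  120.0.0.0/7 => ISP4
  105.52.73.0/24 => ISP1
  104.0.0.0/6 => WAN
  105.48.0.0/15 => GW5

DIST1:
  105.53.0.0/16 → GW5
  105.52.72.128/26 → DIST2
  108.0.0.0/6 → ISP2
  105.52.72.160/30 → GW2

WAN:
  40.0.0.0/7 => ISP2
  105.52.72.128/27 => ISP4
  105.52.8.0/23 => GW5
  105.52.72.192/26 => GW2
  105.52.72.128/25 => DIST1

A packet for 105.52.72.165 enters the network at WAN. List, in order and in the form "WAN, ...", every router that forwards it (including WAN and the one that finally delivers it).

At WAN: longest match for 105.52.72.165 is 105.52.72.128/25 -> DIST1
At DIST1: longest match for 105.52.72.165 is 105.52.72.128/26 -> DIST2
At DIST2: longest match for 105.52.72.165 is 105.52.72.0/21 -> local delivery

WAN, DIST1, DIST2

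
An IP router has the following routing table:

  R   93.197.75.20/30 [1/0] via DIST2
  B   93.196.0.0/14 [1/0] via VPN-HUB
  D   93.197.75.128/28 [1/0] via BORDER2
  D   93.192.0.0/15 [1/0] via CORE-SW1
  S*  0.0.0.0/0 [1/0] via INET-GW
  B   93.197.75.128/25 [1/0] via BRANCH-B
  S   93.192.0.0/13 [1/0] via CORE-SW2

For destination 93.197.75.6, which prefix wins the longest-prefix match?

Entries matching 93.197.75.6:
  0.0.0.0/0 (default, matches everything)
  93.192.0.0/13 (93.192.0.0 - 93.199.255.255)
  93.196.0.0/14 (93.196.0.0 - 93.199.255.255)
Most specific is 93.196.0.0/14.

93.196.0.0/14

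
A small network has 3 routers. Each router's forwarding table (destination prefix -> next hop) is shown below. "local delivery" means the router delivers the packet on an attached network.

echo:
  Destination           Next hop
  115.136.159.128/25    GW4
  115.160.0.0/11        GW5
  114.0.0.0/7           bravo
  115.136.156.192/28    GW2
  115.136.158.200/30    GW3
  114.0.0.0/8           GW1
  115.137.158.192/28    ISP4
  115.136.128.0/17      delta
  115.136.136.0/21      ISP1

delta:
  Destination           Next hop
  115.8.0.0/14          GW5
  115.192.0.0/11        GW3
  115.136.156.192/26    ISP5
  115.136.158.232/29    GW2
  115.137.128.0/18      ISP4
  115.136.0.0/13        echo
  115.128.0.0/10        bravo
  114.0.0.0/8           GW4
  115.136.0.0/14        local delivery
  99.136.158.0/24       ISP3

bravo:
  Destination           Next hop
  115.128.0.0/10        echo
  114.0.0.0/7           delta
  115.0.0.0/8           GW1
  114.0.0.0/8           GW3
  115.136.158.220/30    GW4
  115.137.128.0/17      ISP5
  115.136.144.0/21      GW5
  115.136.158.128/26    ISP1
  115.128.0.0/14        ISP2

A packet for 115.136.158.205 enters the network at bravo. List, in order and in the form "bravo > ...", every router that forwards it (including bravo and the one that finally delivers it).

At bravo: longest match for 115.136.158.205 is 115.128.0.0/10 -> echo
At echo: longest match for 115.136.158.205 is 115.136.128.0/17 -> delta
At delta: longest match for 115.136.158.205 is 115.136.0.0/14 -> local delivery

bravo > echo > delta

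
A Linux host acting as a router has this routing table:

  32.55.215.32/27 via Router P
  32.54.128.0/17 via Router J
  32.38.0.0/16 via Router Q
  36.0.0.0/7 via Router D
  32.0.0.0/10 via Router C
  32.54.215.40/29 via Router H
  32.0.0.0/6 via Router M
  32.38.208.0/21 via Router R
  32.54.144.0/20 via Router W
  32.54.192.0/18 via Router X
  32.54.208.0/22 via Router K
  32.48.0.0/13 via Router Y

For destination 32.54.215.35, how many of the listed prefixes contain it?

Prefixes containing 32.54.215.35:
  32.0.0.0/6 (32.0.0.0 - 35.255.255.255)
  32.0.0.0/10 (32.0.0.0 - 32.63.255.255)
  32.48.0.0/13 (32.48.0.0 - 32.55.255.255)
  32.54.128.0/17 (32.54.128.0 - 32.54.255.255)
  32.54.192.0/18 (32.54.192.0 - 32.54.255.255)
Total matching entries: 5.

5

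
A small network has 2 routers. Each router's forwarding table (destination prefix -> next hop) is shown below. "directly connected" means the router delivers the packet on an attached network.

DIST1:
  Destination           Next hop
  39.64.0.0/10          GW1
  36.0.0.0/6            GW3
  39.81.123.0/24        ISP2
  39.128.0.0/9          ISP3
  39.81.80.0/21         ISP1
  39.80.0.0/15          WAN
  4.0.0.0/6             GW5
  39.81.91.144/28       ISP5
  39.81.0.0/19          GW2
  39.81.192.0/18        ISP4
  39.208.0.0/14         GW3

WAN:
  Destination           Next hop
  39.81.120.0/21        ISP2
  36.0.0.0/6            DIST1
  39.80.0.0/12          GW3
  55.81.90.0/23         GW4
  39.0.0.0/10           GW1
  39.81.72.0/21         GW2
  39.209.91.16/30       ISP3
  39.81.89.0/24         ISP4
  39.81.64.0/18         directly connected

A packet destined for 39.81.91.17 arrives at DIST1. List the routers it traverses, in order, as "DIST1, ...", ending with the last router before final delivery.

DIST1, WAN

At DIST1: longest match for 39.81.91.17 is 39.80.0.0/15 -> WAN
At WAN: longest match for 39.81.91.17 is 39.81.64.0/18 -> directly connected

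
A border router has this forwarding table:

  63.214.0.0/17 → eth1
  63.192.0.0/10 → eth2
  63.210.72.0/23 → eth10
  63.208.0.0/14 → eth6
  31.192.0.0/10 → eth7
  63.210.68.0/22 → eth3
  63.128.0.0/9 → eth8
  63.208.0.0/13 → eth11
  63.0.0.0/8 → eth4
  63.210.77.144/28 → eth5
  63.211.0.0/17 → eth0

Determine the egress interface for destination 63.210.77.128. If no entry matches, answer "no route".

Routes whose prefix contains 63.210.77.128:
  63.0.0.0/8 (63.0.0.0 - 63.255.255.255) -> eth4
  63.128.0.0/9 (63.128.0.0 - 63.255.255.255) -> eth8
  63.192.0.0/10 (63.192.0.0 - 63.255.255.255) -> eth2
  63.208.0.0/13 (63.208.0.0 - 63.215.255.255) -> eth11
  63.208.0.0/14 (63.208.0.0 - 63.211.255.255) -> eth6
More-specific entries that do NOT match:
  63.210.77.144/28 (63.210.77.144 - 63.210.77.159) does not contain 63.210.77.128
  63.210.72.0/23 (63.210.72.0 - 63.210.73.255) does not contain 63.210.77.128
  63.210.68.0/22 (63.210.68.0 - 63.210.71.255) does not contain 63.210.77.128
  63.214.0.0/17 (63.214.0.0 - 63.214.127.255) does not contain 63.210.77.128
  63.211.0.0/17 (63.211.0.0 - 63.211.127.255) does not contain 63.210.77.128
Longest matching prefix is /14 -> interface eth6.

eth6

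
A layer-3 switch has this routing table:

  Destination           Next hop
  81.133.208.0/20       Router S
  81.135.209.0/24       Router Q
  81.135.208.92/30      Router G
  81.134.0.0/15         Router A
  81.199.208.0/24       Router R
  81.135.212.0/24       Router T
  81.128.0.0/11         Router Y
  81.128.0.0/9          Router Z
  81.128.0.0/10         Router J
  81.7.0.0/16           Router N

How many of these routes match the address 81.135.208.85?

Prefixes containing 81.135.208.85:
  81.128.0.0/9 (81.128.0.0 - 81.255.255.255)
  81.128.0.0/10 (81.128.0.0 - 81.191.255.255)
  81.128.0.0/11 (81.128.0.0 - 81.159.255.255)
  81.134.0.0/15 (81.134.0.0 - 81.135.255.255)
Total matching entries: 4.

4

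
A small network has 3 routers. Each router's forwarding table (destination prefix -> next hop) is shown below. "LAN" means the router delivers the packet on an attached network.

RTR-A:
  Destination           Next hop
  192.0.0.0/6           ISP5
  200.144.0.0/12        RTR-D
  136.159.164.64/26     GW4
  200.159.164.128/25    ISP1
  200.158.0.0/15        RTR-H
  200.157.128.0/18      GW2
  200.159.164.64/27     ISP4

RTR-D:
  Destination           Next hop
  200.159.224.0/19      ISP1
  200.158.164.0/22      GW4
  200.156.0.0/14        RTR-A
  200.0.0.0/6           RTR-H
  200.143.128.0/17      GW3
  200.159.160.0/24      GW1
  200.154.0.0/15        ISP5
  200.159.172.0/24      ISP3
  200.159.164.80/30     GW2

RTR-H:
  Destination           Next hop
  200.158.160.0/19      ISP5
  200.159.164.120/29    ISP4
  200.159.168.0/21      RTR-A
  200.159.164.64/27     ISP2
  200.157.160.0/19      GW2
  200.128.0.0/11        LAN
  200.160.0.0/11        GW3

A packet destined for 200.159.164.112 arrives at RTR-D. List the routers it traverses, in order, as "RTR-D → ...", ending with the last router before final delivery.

At RTR-D: longest match for 200.159.164.112 is 200.156.0.0/14 -> RTR-A
At RTR-A: longest match for 200.159.164.112 is 200.158.0.0/15 -> RTR-H
At RTR-H: longest match for 200.159.164.112 is 200.128.0.0/11 -> LAN

RTR-D → RTR-A → RTR-H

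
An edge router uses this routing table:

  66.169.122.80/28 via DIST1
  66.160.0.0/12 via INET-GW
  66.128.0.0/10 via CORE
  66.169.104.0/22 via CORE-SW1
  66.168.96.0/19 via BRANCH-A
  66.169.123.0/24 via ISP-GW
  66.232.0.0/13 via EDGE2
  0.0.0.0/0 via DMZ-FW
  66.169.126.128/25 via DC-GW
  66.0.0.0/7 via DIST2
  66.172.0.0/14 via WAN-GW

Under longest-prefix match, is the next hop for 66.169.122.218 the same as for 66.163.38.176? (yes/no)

yes

66.169.122.218: longest match 66.160.0.0/12 -> INET-GW
66.163.38.176: longest match 66.160.0.0/12 -> INET-GW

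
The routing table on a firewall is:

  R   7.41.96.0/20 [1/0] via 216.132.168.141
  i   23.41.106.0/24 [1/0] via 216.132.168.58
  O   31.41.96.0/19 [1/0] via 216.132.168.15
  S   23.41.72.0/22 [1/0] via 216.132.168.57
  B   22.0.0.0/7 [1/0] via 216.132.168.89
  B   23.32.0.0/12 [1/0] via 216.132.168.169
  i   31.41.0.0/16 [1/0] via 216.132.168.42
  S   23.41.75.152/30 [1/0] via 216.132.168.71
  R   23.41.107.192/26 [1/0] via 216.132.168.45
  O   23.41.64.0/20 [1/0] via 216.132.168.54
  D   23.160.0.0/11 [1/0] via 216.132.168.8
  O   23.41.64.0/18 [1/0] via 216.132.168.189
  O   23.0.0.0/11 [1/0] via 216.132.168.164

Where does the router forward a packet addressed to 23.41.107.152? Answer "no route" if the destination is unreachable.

216.132.168.189

Routes whose prefix contains 23.41.107.152:
  22.0.0.0/7 (22.0.0.0 - 23.255.255.255) -> 216.132.168.89
  23.32.0.0/12 (23.32.0.0 - 23.47.255.255) -> 216.132.168.169
  23.41.64.0/18 (23.41.64.0 - 23.41.127.255) -> 216.132.168.189
More-specific entries that do NOT match:
  23.41.75.152/30 (23.41.75.152 - 23.41.75.155) does not contain 23.41.107.152
  23.41.107.192/26 (23.41.107.192 - 23.41.107.255) does not contain 23.41.107.152
  23.41.106.0/24 (23.41.106.0 - 23.41.106.255) does not contain 23.41.107.152
  23.41.72.0/22 (23.41.72.0 - 23.41.75.255) does not contain 23.41.107.152
  7.41.96.0/20 (7.41.96.0 - 7.41.111.255) does not contain 23.41.107.152
  23.41.64.0/20 (23.41.64.0 - 23.41.79.255) does not contain 23.41.107.152
  31.41.96.0/19 (31.41.96.0 - 31.41.127.255) does not contain 23.41.107.152
Longest matching prefix is /18 -> next hop 216.132.168.189.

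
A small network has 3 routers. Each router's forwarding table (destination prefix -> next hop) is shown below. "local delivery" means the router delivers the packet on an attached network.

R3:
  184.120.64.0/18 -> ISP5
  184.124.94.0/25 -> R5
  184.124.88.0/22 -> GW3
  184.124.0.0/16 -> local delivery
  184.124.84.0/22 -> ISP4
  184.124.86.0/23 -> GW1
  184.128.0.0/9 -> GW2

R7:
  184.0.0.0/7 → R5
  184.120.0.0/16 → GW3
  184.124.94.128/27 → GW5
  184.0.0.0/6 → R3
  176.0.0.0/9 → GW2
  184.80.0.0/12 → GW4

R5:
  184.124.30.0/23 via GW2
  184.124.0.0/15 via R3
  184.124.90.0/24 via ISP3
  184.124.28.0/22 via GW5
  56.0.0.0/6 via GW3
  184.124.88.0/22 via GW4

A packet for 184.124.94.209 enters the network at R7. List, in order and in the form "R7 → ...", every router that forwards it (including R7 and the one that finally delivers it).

R7 → R5 → R3

At R7: longest match for 184.124.94.209 is 184.0.0.0/7 -> R5
At R5: longest match for 184.124.94.209 is 184.124.0.0/15 -> R3
At R3: longest match for 184.124.94.209 is 184.124.0.0/16 -> local delivery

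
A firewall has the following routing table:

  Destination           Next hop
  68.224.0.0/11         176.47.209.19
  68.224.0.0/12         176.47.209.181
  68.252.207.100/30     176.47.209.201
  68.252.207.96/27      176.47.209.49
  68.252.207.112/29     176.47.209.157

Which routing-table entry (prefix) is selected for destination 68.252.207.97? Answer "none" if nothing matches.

68.252.207.96/27

Entries matching 68.252.207.97:
  68.224.0.0/11 (68.224.0.0 - 68.255.255.255)
  68.252.207.96/27 (68.252.207.96 - 68.252.207.127)
Most specific is 68.252.207.96/27.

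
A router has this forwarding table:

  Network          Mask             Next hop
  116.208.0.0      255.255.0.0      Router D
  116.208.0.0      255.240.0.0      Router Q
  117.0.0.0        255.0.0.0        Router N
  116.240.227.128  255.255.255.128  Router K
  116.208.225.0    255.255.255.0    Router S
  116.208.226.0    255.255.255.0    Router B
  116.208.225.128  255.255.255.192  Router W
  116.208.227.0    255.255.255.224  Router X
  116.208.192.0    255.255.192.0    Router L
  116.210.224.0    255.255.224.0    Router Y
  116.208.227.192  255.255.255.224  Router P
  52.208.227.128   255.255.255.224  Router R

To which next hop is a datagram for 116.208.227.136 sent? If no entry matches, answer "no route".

Router L

Routes whose prefix contains 116.208.227.136:
  116.208.0.0/12 (116.208.0.0 - 116.223.255.255) -> Router Q
  116.208.0.0/16 (116.208.0.0 - 116.208.255.255) -> Router D
  116.208.192.0/18 (116.208.192.0 - 116.208.255.255) -> Router L
More-specific entries that do NOT match:
  116.208.227.0/27 (116.208.227.0 - 116.208.227.31) does not contain 116.208.227.136
  116.208.227.192/27 (116.208.227.192 - 116.208.227.223) does not contain 116.208.227.136
  52.208.227.128/27 (52.208.227.128 - 52.208.227.159) does not contain 116.208.227.136
  116.208.225.128/26 (116.208.225.128 - 116.208.225.191) does not contain 116.208.227.136
  116.240.227.128/25 (116.240.227.128 - 116.240.227.255) does not contain 116.208.227.136
  116.208.225.0/24 (116.208.225.0 - 116.208.225.255) does not contain 116.208.227.136
  116.208.226.0/24 (116.208.226.0 - 116.208.226.255) does not contain 116.208.227.136
  116.210.224.0/19 (116.210.224.0 - 116.210.255.255) does not contain 116.208.227.136
Longest matching prefix is /18 -> next hop Router L.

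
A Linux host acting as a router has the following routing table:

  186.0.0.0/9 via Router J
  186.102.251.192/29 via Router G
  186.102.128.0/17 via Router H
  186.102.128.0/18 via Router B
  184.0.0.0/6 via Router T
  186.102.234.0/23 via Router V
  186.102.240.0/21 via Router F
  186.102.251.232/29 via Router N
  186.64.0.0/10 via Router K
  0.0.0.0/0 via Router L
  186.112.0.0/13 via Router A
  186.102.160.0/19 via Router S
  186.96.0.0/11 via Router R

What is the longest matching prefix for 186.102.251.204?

Entries matching 186.102.251.204:
  0.0.0.0/0 (default, matches everything)
  184.0.0.0/6 (184.0.0.0 - 187.255.255.255)
  186.0.0.0/9 (186.0.0.0 - 186.127.255.255)
  186.64.0.0/10 (186.64.0.0 - 186.127.255.255)
  186.96.0.0/11 (186.96.0.0 - 186.127.255.255)
  186.102.128.0/17 (186.102.128.0 - 186.102.255.255)
Most specific is 186.102.128.0/17.

186.102.128.0/17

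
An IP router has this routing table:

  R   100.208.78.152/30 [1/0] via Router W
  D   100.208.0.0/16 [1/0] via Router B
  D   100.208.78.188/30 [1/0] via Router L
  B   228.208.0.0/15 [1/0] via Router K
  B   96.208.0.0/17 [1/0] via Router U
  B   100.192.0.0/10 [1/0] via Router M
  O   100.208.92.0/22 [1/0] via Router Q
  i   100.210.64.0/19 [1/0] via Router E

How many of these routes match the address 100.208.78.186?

Prefixes containing 100.208.78.186:
  100.192.0.0/10 (100.192.0.0 - 100.255.255.255)
  100.208.0.0/16 (100.208.0.0 - 100.208.255.255)
Total matching entries: 2.

2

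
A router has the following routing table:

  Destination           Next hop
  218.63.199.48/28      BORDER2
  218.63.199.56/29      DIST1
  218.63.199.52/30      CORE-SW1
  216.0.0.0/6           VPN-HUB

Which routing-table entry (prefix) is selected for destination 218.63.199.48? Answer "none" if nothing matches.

218.63.199.48/28

Entries matching 218.63.199.48:
  216.0.0.0/6 (216.0.0.0 - 219.255.255.255)
  218.63.199.48/28 (218.63.199.48 - 218.63.199.63)
Most specific is 218.63.199.48/28.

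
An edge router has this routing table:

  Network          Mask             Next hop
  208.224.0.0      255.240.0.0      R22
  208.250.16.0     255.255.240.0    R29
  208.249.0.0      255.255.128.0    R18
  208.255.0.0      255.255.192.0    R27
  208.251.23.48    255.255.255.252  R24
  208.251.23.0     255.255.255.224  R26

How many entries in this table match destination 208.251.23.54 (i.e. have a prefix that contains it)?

0

No listed prefix contains 208.251.23.54.
Total matching entries: 0.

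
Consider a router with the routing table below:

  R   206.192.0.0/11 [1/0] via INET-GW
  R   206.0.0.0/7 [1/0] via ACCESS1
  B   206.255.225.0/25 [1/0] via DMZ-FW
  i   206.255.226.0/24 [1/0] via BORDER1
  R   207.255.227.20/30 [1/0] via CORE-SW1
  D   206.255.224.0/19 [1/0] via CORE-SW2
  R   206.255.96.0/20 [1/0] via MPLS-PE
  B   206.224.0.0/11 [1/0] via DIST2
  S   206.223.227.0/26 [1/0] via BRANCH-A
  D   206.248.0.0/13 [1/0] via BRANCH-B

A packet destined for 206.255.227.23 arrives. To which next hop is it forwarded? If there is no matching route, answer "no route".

CORE-SW2

Routes whose prefix contains 206.255.227.23:
  206.0.0.0/7 (206.0.0.0 - 207.255.255.255) -> ACCESS1
  206.224.0.0/11 (206.224.0.0 - 206.255.255.255) -> DIST2
  206.248.0.0/13 (206.248.0.0 - 206.255.255.255) -> BRANCH-B
  206.255.224.0/19 (206.255.224.0 - 206.255.255.255) -> CORE-SW2
More-specific entries that do NOT match:
  207.255.227.20/30 (207.255.227.20 - 207.255.227.23) does not contain 206.255.227.23
  206.223.227.0/26 (206.223.227.0 - 206.223.227.63) does not contain 206.255.227.23
  206.255.225.0/25 (206.255.225.0 - 206.255.225.127) does not contain 206.255.227.23
  206.255.226.0/24 (206.255.226.0 - 206.255.226.255) does not contain 206.255.227.23
  206.255.96.0/20 (206.255.96.0 - 206.255.111.255) does not contain 206.255.227.23
Longest matching prefix is /19 -> next hop CORE-SW2.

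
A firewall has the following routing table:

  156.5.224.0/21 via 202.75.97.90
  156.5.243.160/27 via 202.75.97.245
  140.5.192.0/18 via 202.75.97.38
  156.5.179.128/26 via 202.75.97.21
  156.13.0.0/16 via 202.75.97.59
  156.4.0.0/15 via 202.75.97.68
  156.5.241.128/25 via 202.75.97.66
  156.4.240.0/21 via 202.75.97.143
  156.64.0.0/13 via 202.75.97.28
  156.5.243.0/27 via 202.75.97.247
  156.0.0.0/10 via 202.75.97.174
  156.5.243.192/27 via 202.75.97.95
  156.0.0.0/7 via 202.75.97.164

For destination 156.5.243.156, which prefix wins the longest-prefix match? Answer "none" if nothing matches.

Entries matching 156.5.243.156:
  156.0.0.0/7 (156.0.0.0 - 157.255.255.255)
  156.0.0.0/10 (156.0.0.0 - 156.63.255.255)
  156.4.0.0/15 (156.4.0.0 - 156.5.255.255)
Most specific is 156.4.0.0/15.

156.4.0.0/15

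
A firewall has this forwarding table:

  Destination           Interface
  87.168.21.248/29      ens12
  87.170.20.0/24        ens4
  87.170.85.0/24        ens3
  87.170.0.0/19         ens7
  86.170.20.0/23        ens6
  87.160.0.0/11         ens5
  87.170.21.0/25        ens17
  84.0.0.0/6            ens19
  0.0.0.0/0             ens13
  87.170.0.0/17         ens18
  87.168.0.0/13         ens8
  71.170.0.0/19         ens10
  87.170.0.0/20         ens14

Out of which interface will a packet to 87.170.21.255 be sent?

ens7

Routes whose prefix contains 87.170.21.255:
  0.0.0.0/0 (default, matches everything) -> ens13
  84.0.0.0/6 (84.0.0.0 - 87.255.255.255) -> ens19
  87.160.0.0/11 (87.160.0.0 - 87.191.255.255) -> ens5
  87.168.0.0/13 (87.168.0.0 - 87.175.255.255) -> ens8
  87.170.0.0/17 (87.170.0.0 - 87.170.127.255) -> ens18
  87.170.0.0/19 (87.170.0.0 - 87.170.31.255) -> ens7
More-specific entries that do NOT match:
  87.168.21.248/29 (87.168.21.248 - 87.168.21.255) does not contain 87.170.21.255
  87.170.21.0/25 (87.170.21.0 - 87.170.21.127) does not contain 87.170.21.255
  87.170.20.0/24 (87.170.20.0 - 87.170.20.255) does not contain 87.170.21.255
  87.170.85.0/24 (87.170.85.0 - 87.170.85.255) does not contain 87.170.21.255
  86.170.20.0/23 (86.170.20.0 - 86.170.21.255) does not contain 87.170.21.255
  87.170.0.0/20 (87.170.0.0 - 87.170.15.255) does not contain 87.170.21.255
Longest matching prefix is /19 -> interface ens7.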